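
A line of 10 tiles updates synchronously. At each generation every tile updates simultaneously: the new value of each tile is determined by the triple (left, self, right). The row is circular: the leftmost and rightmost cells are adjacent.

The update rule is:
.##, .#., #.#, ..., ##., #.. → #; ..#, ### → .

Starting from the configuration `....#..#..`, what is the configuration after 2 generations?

generation 1: ###.##.###
generation 2: ..######..

..######..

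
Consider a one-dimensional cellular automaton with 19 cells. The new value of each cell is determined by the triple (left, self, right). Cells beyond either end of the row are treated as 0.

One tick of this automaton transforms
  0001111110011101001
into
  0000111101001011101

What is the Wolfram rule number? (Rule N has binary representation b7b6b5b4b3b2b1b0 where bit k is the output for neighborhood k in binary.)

180

position 4: 111 → 1  (bit 7 = 1)
position 8: 110 → 0  (bit 6 = 0)
position 14: 101 → 1  (bit 5 = 1)
position 9: 100 → 1  (bit 4 = 1)
position 3: 011 → 0  (bit 3 = 0)
position 15: 010 → 1  (bit 2 = 1)
position 2: 001 → 0  (bit 1 = 0)
position 0: 000 → 0  (bit 0 = 0)
bits b7..b0 = 10110100 = 180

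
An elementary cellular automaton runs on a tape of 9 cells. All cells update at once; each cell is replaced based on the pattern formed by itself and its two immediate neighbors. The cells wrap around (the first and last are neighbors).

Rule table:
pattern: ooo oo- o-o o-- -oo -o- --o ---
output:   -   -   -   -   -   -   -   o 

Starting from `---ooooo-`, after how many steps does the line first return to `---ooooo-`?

2

oo-------
---ooooo-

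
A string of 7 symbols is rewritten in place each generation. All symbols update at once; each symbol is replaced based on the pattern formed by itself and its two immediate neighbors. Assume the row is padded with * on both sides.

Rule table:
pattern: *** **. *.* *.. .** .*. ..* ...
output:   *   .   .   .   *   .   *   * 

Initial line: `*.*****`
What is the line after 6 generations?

generation 1: ..*****
generation 2: .******
generation 3: .******  (fixed point — unchanged through generation 6)

.******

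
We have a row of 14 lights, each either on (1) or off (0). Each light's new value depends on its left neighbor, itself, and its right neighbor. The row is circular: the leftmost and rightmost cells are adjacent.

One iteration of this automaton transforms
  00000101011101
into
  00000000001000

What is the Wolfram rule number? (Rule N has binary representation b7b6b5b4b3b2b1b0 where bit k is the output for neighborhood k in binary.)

128

position 10: 111 → 1  (bit 7 = 1)
position 11: 110 → 0  (bit 6 = 0)
position 6: 101 → 0  (bit 5 = 0)
position 0: 100 → 0  (bit 4 = 0)
position 9: 011 → 0  (bit 3 = 0)
position 5: 010 → 0  (bit 2 = 0)
position 4: 001 → 0  (bit 1 = 0)
position 1: 000 → 0  (bit 0 = 0)
bits b7..b0 = 10000000 = 128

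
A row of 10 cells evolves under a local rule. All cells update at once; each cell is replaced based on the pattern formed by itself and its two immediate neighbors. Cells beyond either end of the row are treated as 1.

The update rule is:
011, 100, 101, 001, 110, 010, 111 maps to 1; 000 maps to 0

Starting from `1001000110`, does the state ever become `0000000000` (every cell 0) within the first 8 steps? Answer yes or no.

1111101111
1111111111
1111111111  (fixed point — unchanged through step 8)
step 8 is 1111111111, still not uniform 0

no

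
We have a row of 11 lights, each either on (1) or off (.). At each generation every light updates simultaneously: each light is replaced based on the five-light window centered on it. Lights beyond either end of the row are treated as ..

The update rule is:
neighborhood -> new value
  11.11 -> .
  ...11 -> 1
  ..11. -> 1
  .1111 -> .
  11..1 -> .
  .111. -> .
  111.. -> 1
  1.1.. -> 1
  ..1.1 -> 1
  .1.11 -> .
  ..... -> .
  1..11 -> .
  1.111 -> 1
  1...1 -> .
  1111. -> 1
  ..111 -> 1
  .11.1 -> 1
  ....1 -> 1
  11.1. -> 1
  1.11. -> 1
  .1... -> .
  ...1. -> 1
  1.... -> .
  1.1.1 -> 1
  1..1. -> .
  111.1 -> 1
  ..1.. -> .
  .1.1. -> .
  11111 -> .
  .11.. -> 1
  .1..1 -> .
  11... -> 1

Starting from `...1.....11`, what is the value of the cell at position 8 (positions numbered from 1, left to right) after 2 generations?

generation 1: .11....1111
generation 2: 1111.111.11
position 8 holds 1

1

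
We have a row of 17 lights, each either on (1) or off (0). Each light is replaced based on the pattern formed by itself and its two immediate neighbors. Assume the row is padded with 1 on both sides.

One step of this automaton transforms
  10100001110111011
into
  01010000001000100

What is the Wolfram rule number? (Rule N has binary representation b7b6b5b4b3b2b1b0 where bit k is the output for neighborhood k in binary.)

position 8: 111 → 0  (bit 7 = 0)
position 0: 110 → 0  (bit 6 = 0)
position 1: 101 → 1  (bit 5 = 1)
position 3: 100 → 1  (bit 4 = 1)
position 7: 011 → 0  (bit 3 = 0)
position 2: 010 → 0  (bit 2 = 0)
position 6: 001 → 0  (bit 1 = 0)
position 4: 000 → 0  (bit 0 = 0)
bits b7..b0 = 00110000 = 48

48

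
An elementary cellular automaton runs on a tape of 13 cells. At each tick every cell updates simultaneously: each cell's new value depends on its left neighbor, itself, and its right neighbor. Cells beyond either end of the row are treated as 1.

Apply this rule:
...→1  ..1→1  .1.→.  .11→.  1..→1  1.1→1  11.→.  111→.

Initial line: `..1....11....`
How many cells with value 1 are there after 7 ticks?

10

tick 1: 11.1111..1111
tick 2: ..1....11....  (repeats tick 0; period 2)
tick 7: 11.1111..1111
count of 1: 10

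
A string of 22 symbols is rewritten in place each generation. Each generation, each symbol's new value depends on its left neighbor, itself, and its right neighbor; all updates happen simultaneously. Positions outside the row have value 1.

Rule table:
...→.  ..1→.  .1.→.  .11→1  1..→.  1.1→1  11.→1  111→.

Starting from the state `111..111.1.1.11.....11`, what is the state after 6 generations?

generation 1: ..1..1.11.1.111.....1.
generation 2: ......1111.11.1......1
generation 3: ......1..11111.......1
generation 4: .........1...1.......1
generation 5: .....................1
generation 6: .....................1

.....................1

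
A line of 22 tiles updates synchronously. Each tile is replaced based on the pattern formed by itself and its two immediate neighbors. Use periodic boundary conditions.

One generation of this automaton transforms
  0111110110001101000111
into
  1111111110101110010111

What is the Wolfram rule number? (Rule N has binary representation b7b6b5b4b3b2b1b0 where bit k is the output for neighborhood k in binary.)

position 2: 111 → 1  (bit 7 = 1)
position 5: 110 → 1  (bit 6 = 1)
position 0: 101 → 1  (bit 5 = 1)
position 9: 100 → 0  (bit 4 = 0)
position 1: 011 → 1  (bit 3 = 1)
position 15: 010 → 0  (bit 2 = 0)
position 11: 001 → 0  (bit 1 = 0)
position 10: 000 → 1  (bit 0 = 1)
bits b7..b0 = 11101001 = 233

233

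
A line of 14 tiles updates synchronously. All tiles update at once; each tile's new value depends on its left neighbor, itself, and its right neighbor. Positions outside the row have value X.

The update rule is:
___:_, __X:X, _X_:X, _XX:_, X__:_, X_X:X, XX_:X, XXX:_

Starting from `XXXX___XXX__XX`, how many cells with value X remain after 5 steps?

___X__X__X_X__
__XX_XX_XXXX_X
_X_XX_XX___XX_
XXX_XX_X__X_XX
__XX_XXX_XXX__
count of X: 8

8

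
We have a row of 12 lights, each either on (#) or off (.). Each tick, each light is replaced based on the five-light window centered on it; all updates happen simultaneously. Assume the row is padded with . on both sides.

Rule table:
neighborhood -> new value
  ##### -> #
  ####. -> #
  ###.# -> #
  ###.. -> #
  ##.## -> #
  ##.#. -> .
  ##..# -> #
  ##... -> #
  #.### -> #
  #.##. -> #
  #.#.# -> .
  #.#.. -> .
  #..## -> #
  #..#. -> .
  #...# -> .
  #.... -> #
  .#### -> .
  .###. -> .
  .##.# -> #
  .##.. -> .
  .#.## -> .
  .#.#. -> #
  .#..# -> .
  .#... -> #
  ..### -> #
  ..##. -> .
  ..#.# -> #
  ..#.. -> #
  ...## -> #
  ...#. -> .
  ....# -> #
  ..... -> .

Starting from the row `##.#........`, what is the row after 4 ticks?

.#..##......
.#.#..##....
.##..#..##..
#..#.#.#..##

#..#.#.#..##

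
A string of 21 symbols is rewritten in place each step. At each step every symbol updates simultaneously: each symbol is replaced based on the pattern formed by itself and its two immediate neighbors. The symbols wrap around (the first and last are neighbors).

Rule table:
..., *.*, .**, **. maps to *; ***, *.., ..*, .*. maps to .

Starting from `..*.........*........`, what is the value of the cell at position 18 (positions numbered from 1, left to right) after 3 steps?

*...*******...*******
*.*.*.....*.*.*......
.*.*..***..*.*..****.
position 18 holds *

*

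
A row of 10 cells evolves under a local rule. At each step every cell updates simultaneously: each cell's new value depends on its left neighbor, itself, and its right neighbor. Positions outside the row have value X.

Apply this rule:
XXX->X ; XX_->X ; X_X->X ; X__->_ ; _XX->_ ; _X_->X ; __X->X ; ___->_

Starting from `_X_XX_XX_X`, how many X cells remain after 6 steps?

step 1: XXX_XX_XX_
step 2: XXXX_XX_XX
step 3: XXXXX_XX_X
step 4: XXXXXX_XX_
step 5: XXXXXXX_XX
step 6: XXXXXXXX_X
count of X: 9

9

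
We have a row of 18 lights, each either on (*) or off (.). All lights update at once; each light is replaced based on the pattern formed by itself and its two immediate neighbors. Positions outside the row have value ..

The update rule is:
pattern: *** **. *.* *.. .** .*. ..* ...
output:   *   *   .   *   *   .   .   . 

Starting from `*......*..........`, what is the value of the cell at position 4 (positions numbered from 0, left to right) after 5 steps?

.*......*.........
..*......*........
...*......*.......
....*......*......
.....*......*.....
position 4 holds .

.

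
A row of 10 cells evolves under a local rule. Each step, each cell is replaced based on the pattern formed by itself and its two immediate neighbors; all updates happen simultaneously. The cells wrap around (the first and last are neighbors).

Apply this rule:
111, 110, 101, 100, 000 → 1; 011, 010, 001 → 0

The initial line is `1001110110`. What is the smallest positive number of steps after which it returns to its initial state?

10

step 1: 0100111011
step 2: 1010011101
step 3: 1101001110
step 4: 0110100111
step 5: 1011010011
step 6: 1101101001
step 7: 1110110100
step 8: 0111011010
step 9: 0011101101
step 10: 1001110110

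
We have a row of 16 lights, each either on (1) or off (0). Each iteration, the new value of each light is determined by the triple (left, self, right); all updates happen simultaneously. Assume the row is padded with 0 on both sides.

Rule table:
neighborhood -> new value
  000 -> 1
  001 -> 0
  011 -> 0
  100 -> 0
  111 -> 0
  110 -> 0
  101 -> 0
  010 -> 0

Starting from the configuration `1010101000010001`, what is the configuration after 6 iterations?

iteration 1: 0000000011000100
iteration 2: 1111111000010001
iteration 3: 0000000011000100  (repeats iteration 1; period 2)
iteration 6: 1111111000010001

1111111000010001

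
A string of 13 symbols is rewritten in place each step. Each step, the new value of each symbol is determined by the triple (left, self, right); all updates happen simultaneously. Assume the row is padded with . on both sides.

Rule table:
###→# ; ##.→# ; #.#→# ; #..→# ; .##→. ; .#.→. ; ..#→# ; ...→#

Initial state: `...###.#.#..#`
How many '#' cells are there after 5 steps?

step 1: ###.###.#.##.
step 2: .###.###.#.##
step 3: #.###.###.#.#
step 4: .#.###.###.#.
step 5: #.#.###.###.#
count of #: 9

9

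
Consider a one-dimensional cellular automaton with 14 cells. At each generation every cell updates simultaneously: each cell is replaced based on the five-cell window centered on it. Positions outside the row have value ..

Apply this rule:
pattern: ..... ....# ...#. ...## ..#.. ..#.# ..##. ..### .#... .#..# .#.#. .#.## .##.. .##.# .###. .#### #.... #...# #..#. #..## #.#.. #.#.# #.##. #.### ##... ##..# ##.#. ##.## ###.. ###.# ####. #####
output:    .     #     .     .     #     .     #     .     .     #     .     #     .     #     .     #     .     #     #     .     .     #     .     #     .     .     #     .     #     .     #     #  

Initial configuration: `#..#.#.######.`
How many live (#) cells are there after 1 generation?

11

###..########.
count of #: 11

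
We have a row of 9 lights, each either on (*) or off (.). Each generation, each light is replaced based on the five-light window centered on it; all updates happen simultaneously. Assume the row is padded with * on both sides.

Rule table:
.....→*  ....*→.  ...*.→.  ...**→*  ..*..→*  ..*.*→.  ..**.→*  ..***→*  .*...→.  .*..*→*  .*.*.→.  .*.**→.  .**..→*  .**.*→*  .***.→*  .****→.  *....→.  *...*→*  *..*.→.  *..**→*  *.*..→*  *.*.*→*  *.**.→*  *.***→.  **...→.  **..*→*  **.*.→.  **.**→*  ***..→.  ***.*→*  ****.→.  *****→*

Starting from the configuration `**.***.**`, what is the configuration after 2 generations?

.**.***..
****.*.**

****.*.**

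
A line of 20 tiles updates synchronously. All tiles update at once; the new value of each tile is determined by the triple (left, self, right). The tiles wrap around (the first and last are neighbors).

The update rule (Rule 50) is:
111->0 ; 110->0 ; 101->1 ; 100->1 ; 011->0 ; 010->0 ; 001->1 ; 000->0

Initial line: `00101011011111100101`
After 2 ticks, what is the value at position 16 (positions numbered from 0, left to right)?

11010100100000011010
00101011010000100101
position 16 holds 0

0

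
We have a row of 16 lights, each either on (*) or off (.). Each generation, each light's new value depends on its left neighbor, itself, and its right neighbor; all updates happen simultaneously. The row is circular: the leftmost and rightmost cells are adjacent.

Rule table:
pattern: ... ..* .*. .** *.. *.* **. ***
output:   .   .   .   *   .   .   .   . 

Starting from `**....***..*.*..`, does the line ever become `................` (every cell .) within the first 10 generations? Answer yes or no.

generation 1: *.....*.........
generation 2: ................
all cells are . at generation 2

yes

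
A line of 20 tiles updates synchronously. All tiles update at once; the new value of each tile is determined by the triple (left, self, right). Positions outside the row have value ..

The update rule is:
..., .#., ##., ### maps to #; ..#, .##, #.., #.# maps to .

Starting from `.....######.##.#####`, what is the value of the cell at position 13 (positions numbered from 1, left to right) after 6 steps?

.

####..#####..#..####
.###...####..#...###
..##.#..###..#.#..##
#..#.#...##..#.#...#
#..#.#.#..#..#.#.#.#
#..#.#.#..#..#.#.#.#
position 13 holds .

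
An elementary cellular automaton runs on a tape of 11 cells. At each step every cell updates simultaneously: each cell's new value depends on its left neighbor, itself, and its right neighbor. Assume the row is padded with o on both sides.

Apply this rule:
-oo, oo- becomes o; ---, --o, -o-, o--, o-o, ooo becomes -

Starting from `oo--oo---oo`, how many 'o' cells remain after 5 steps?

2

-o--oo---o-
----oo-----
----oo-----  (fixed point — unchanged through step 5)
count of o: 2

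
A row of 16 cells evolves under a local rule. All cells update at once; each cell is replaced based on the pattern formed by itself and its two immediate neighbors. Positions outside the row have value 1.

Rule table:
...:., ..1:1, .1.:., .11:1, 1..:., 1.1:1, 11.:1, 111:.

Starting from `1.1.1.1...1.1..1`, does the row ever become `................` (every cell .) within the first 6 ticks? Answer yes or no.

no

tick 1: 11.1.1...1.1..11
tick 2: .11.1...1.1..11.
tick 3: 1111...1.1..1111
tick 4: ...1..1.1..11...
tick 5: ..1..1.1..111..1
tick 6: .1..1.1..11.1.11
tick 6 is .1..1.1..11.1.11, still not uniform .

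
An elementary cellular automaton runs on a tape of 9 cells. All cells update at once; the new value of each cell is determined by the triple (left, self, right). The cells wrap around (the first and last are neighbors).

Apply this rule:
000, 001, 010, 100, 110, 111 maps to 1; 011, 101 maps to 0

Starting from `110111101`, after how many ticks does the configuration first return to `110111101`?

18

tick 1: 110011100
tick 2: 011101111
tick 3: 001100111
tick 4: 110111011
tick 5: 110011001
tick 6: 111101110
tick 7: 011100110
tick 8: 101111011
tick 9: 100111001
tick 10: 111011110
tick 11: 011001110
tick 12: 101110111
tick 13: 100110011
tick 14: 111011101
tick 15: 111001100
tick 16: 011110111
tick 17: 001110011
tick 18: 110111101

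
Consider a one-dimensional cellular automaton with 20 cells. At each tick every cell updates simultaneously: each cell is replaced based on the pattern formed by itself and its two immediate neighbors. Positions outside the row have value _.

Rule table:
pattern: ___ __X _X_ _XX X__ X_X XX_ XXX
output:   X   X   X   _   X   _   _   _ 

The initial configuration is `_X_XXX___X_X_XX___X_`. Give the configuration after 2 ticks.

__XXXX_____XXXX_____

XX____XXXX_X___XXXXX
__XXXX_____XXXX_____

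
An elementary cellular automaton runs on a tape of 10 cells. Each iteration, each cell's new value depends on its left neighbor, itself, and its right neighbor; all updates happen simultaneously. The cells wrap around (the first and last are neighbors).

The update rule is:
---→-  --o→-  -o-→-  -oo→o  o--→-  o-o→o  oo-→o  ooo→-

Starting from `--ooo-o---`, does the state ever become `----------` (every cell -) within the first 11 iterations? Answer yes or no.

yes

--o-oo----
---ooo----
---o-o----
----o-----
----------
all cells are - at iteration 5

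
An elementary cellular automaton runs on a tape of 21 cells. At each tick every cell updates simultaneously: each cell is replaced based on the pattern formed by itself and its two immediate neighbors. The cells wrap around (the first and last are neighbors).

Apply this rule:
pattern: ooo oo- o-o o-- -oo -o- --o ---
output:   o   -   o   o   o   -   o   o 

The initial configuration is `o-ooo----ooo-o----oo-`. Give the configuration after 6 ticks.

oooooo-o-ooooo-o-ooo-

-ooo-oooooo-o-ooooo-o
ooo-oooooo-o-ooooo-o-
oo-oooooo-o-ooooo-o-o
o-oooooo-o-ooooo-o-oo
-oooooo-o-ooooo-o-ooo
oooooo-o-ooooo-o-ooo-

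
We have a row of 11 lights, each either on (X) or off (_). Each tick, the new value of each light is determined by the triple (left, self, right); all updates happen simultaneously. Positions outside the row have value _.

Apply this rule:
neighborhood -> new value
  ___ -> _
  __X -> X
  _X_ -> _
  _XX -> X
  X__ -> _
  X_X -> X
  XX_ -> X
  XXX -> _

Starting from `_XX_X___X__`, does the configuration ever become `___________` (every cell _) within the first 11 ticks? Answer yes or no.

XXXX___X___
X__X__X____
__X__X_____
_X__X______
X__X_______
__X________
_X_________
X__________
___________
all cells are _ at tick 9

yes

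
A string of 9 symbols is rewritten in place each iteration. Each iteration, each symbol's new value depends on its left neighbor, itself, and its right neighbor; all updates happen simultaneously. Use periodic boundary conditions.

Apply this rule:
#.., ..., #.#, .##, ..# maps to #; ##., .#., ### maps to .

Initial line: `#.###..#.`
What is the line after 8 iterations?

##.##.##.

.##..##.#
##.###.#.
#.##..#.#
.##.##.##
##.##.##.
#.##.##.#
.##.##.##  (repeats iteration 4; period 3)
iteration 8: ##.##.##.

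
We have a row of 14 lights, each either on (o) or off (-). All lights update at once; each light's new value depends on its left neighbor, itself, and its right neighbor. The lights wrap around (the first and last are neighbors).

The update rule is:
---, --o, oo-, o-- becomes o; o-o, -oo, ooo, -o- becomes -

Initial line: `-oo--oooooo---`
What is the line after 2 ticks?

o-ooo-----oooo
o---oooooo----

o---oooooo----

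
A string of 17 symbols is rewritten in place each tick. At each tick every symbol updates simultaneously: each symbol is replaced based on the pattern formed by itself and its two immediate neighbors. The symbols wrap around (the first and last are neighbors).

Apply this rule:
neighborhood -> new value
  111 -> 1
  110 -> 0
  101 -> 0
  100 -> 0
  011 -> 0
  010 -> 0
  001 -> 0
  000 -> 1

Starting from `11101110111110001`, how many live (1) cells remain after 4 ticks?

11000100011100100
00010001001000000
11000100000011111
10010001111001111
count of 1: 10

10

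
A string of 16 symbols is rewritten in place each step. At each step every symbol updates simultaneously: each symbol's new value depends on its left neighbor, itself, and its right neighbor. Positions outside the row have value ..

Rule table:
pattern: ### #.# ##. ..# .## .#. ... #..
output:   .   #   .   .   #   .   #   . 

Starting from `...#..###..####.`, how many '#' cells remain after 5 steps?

6

##....#....#....
#..##...##...###
...#..#.#..#.#..
##.....#....#..#
#..###...##.....
count of #: 6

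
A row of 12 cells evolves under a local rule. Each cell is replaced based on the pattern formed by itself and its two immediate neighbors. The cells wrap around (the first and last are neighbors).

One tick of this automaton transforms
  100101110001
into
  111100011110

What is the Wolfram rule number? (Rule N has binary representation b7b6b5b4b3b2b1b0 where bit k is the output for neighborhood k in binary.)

position 6: 111 → 0  (bit 7 = 0)
position 0: 110 → 1  (bit 6 = 1)
position 4: 101 → 0  (bit 5 = 0)
position 1: 100 → 1  (bit 4 = 1)
position 5: 011 → 0  (bit 3 = 0)
position 3: 010 → 1  (bit 2 = 1)
position 2: 001 → 1  (bit 1 = 1)
position 9: 000 → 1  (bit 0 = 1)
bits b7..b0 = 01010111 = 87

87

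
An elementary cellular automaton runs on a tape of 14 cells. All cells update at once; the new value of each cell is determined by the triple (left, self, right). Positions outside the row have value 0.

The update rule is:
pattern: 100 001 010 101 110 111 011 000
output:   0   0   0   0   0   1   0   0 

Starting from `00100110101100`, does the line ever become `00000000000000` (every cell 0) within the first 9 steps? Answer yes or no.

yes

00000000000000
all cells are 0 at step 1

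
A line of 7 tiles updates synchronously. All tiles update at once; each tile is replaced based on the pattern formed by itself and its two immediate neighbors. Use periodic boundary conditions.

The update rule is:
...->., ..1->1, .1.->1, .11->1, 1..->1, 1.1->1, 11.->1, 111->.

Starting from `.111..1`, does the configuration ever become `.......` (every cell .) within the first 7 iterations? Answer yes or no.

yes

iteration 1: 11.1111
iteration 2: .111...
iteration 3: 11.11..
iteration 4: 1111111
iteration 5: .......
all cells are . at iteration 5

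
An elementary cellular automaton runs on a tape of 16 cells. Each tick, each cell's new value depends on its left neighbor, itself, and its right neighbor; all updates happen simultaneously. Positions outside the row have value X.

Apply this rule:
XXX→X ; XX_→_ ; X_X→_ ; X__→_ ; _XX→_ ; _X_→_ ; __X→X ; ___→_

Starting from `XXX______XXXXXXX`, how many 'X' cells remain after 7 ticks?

4

XX______X_XXXXXX
X______X___XXXXX
______X___X_XXXX
_____X___X___XXX
____X___X___X_XX
___X___X___X___X
__X___X___X___X_
count of X: 4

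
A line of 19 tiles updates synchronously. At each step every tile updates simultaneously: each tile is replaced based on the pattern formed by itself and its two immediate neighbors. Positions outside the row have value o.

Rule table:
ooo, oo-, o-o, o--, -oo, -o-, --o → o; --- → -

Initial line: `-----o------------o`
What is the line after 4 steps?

step 1: o---ooo----------oo
step 2: oo-ooooo--------ooo
step 3: ooooooooo------oooo
step 4: oooooooooo----ooooo

oooooooooo----ooooo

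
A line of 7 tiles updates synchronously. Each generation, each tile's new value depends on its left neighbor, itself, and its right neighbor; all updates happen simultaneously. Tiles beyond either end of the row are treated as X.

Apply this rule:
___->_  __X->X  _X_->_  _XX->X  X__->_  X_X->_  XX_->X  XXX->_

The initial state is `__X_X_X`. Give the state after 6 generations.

generation 1: _X____X
generation 2: _____XX
generation 3: ____XX_
generation 4: ___XXX_
generation 5: __XX_X_
generation 6: _XXX___

_XXX___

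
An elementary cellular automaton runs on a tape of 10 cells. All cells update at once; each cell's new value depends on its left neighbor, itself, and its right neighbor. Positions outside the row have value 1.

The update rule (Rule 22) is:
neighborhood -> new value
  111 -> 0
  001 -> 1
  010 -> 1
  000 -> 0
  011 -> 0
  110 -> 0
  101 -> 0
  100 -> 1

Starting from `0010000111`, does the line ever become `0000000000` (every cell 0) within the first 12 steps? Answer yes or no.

1111001000
0000111101
1001000000
0111100001
0000010010
1000111110
0101000000
0101100001
0100010010
0110111110
0000000000
all cells are 0 at step 11

yes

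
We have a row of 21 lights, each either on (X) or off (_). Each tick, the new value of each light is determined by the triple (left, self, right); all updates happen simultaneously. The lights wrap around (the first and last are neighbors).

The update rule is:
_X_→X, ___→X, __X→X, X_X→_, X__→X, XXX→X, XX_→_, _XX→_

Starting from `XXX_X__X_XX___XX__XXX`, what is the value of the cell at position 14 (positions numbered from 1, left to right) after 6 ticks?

XX__XXXX___XXX__XX_XX
X_XX_XX_XXX_X_XX____X
_________X__X___XXXX_
XXXXXXXXXXXXXXXX_XX_X
XXXXXXXXXXXXXXX______
_XXXXXXXXXXXXX_XXXXXX
position 14 holds X

X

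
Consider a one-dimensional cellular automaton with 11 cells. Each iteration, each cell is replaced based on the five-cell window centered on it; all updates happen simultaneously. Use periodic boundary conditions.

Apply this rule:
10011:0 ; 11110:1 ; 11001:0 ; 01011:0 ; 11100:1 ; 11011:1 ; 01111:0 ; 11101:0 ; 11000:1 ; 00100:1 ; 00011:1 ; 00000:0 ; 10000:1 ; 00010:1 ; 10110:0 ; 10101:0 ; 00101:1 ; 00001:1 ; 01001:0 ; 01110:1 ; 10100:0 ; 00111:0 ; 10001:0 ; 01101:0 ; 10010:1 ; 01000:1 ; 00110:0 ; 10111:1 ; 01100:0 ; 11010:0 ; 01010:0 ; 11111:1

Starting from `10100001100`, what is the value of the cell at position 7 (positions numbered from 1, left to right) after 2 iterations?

1

iteration 1: 10011110001
iteration 2: 00000111010
position 7 holds 1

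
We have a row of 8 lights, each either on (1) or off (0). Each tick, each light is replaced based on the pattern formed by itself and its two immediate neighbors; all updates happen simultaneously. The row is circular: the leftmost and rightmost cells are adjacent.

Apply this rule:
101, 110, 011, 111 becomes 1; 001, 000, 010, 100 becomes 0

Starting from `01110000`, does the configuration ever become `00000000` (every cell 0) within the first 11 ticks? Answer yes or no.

no

01110000  (fixed point — unchanged through tick 11)
tick 11 is 01110000, still not uniform 0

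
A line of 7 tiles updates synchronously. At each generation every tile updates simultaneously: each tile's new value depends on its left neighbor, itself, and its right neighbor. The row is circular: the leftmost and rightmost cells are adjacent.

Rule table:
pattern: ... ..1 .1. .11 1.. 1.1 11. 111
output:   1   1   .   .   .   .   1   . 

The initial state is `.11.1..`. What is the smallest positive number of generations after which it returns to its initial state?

1.1...1
1...11.
..11.1.
11.1...
.1...11
...11.1
.11.1..

7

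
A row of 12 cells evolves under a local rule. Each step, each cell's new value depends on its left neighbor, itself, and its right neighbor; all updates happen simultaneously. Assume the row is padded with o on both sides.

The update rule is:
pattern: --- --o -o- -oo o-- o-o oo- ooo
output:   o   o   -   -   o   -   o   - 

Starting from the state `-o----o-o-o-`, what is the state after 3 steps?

--oooo------
oo---ooooooo
-oooo-------

-oooo-------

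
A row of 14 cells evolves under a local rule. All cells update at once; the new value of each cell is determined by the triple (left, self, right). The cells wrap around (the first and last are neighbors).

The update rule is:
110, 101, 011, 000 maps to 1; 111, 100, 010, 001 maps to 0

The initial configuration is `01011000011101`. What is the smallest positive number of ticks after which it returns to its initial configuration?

10111011010110
01101111101111
11111000111001
00001010101001
01100101010000
01100010100111
11101001000101
00110000010011
00110111000011
00111101011011
00100110111111
00000111100001
01110100101100
01011000011101

14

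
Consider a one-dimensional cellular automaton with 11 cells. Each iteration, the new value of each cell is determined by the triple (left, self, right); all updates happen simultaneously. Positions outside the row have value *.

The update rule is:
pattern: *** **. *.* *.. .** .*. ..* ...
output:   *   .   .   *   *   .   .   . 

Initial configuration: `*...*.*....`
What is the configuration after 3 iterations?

iteration 1: .*.....*...
iteration 2: ..*.....*..
iteration 3: *..*.....*.

*..*.....*.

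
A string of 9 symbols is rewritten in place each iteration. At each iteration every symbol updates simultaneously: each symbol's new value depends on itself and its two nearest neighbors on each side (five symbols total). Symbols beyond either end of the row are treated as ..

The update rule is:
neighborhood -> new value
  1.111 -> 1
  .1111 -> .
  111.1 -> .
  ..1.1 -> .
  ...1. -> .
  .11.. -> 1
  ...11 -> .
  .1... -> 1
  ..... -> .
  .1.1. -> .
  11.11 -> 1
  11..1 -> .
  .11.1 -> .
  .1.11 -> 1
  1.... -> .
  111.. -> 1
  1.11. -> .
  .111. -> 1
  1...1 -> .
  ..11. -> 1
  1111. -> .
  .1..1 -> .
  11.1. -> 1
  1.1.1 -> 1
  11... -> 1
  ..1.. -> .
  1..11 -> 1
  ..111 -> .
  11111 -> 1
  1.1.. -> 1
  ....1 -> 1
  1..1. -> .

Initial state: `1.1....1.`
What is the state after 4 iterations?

1.1.1.11.

..11.1..1
1.1.11...
..11.11..
1.1.1.11.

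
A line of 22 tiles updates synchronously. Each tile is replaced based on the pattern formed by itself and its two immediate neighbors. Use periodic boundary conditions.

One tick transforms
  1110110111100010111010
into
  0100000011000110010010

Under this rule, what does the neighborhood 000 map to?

0

At position 12 the neighborhood is 000; the next row has 0 there.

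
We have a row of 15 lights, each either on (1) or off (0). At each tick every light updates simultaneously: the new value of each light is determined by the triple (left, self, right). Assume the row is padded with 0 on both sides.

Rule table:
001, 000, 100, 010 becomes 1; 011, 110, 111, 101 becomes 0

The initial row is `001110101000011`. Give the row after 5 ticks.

110000011111100

110000101111100
001111100000011
110000011111100
001111100000011  (repeats tick 2; period 2)
tick 5: 110000011111100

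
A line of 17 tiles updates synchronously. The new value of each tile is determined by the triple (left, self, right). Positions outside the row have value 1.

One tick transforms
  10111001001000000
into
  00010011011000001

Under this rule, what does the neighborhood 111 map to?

1

At position 3 the neighborhood is 111; the next row has 1 there.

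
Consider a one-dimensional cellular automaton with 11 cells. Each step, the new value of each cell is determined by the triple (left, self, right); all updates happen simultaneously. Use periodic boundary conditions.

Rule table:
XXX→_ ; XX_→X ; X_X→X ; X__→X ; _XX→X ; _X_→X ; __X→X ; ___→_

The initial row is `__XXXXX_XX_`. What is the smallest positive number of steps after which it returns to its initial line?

_XX___XXXXX
XXXX_XX___X
___XXXXX_XX
X_XX___XXXX
XXXXX_XX___
X___XXXXX_X
XX_XX___XXX
_XXXXX_XX__
XX___XXXXX_
XXX_XX___XX
__XXXXX_XX_

11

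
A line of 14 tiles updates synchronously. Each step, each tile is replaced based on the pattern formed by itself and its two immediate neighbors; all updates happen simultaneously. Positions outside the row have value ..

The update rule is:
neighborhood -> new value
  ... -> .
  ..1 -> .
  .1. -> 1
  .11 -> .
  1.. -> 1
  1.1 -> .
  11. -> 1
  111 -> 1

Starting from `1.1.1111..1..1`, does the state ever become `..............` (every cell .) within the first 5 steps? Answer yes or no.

1.1..1111.11.1
1.11..111..1.1
1..11..111.1.1
11..11..11.1.1
.11..11..1.1.1
step 5 is .11..11..1.1.1, still not uniform .

no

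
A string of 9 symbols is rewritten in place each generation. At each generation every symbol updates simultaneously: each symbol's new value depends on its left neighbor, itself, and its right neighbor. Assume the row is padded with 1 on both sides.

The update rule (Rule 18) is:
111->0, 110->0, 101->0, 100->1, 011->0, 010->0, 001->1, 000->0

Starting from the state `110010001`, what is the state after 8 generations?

001101010
110000000
001000001
110100010
000010100
100100011
011010100
000000011

000000011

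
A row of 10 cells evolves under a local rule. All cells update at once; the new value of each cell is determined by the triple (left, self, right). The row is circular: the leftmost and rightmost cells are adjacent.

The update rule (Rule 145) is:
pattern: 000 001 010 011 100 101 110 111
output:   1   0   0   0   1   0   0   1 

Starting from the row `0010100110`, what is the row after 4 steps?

step 1: 1000010001
step 2: 0111001100
step 3: 0010100011
step 4: 1000011000

1000011000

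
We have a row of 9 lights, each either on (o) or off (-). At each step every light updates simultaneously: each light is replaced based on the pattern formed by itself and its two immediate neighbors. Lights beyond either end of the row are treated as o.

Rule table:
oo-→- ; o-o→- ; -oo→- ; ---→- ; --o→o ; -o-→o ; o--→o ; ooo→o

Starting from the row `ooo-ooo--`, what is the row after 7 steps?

step 1: oo---o-oo
step 2: o-o-oo--o
step 3: --o---oo-
step 4: oooo-o---
step 5: ooo--oo-o
step 6: oo-oo----
step 7: o----o--o

o----o--o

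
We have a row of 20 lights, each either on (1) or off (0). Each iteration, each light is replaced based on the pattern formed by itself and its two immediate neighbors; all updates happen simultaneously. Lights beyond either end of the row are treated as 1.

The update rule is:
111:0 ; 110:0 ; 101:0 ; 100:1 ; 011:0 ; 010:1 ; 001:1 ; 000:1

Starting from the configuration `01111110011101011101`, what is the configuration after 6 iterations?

iteration 1: 00000001100001000000
iteration 2: 11111110011111111111
iteration 3: 00000001100000000000
iteration 4: 11111110011111111111  (repeats iteration 2; period 2)
iteration 6: 11111110011111111111

11111110011111111111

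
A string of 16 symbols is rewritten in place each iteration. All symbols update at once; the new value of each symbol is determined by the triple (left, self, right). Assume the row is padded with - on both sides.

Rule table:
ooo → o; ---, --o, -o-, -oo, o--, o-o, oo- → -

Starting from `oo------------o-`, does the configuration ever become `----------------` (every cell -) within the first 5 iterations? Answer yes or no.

yes

iteration 1: ----------------
all cells are - at iteration 1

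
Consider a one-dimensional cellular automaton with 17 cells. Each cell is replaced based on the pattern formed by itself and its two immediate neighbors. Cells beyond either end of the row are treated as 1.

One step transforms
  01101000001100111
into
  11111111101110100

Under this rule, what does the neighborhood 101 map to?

1

At position 0 the neighborhood is 101; the next row has 1 there.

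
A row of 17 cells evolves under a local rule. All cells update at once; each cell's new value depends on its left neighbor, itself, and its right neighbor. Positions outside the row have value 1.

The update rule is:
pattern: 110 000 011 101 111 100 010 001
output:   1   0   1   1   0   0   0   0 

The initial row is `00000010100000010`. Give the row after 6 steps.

00000001000000001
00000000000000001
00000000000000001  (fixed point — unchanged through step 6)

00000000000000001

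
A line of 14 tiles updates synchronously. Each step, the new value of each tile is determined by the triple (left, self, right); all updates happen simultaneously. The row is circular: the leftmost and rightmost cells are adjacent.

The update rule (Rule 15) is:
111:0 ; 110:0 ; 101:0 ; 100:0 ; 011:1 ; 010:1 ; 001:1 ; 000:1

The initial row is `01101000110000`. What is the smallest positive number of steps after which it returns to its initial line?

11001011100111
00011010001100
11110010111001
00000110100011
01111100101110
11000001101000
10011111001011
00110000011010
11100111110010
10001100000110
10111001111100
10100011000001
00101110011111
01101000110000

14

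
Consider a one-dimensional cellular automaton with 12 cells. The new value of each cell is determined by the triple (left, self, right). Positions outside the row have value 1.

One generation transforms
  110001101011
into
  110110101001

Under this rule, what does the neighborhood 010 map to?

At position 8 the neighborhood is 010; the next row has 1 there.

1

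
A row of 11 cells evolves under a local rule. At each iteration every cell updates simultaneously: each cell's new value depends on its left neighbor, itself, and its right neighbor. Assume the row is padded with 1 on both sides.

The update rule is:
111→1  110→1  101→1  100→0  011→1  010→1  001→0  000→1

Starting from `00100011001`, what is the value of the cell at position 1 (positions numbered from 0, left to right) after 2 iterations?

iteration 1: 00101011001
iteration 2: 00111111001
position 1 holds 0

0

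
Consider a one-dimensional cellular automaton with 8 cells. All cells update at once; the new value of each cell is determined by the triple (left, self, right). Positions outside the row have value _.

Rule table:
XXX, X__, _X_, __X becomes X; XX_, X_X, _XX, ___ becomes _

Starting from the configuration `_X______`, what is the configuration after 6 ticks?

XXX_____
_X_X____
XX_XX___
_____X__
____XXX_
___X_X_X

___X_X_X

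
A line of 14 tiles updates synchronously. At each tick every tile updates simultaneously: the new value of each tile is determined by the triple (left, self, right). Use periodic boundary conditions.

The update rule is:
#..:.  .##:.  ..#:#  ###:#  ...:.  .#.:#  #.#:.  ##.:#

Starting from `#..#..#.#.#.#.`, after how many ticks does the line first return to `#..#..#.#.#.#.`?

2

tick 1: #.##.##.#.#.#.
tick 2: #..#..#.#.#.#.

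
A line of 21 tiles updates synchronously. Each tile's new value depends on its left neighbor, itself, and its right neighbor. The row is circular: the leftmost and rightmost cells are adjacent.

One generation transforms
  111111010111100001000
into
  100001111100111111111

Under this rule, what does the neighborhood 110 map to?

1

At position 5 the neighborhood is 110; the next row has 1 there.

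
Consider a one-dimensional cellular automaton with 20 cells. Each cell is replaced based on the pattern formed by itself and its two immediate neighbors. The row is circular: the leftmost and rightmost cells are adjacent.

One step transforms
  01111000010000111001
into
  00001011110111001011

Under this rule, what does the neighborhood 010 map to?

At position 9 the neighborhood is 010; the next row has 1 there.

1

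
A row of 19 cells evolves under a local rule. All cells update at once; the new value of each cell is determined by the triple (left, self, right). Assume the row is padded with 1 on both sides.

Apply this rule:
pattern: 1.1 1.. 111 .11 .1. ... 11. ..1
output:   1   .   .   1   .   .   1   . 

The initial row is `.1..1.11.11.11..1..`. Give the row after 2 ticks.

1....111111111.....
1....1.......1.....

1....1.......1.....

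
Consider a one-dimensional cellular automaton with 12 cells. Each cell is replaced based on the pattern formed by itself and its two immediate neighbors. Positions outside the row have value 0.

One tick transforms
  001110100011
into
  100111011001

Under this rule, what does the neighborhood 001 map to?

0

At position 1 the neighborhood is 001; the next row has 0 there.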